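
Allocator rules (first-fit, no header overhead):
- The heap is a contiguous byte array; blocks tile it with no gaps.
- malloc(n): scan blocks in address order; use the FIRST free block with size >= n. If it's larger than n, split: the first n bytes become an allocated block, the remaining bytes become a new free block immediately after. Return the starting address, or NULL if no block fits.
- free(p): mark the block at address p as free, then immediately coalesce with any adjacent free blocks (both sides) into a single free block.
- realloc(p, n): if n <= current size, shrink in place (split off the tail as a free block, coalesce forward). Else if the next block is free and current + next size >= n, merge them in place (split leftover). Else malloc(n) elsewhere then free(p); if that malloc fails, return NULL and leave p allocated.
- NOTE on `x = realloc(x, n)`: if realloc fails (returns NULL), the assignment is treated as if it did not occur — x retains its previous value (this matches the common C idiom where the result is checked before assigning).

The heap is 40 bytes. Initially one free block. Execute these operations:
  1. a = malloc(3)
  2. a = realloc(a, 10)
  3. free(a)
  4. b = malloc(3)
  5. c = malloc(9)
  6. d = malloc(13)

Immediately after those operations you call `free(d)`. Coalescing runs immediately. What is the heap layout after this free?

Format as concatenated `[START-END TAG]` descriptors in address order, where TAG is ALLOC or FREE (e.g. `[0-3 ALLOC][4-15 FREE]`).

Op 1: a = malloc(3) -> a = 0; heap: [0-2 ALLOC][3-39 FREE]
Op 2: a = realloc(a, 10) -> a = 0; heap: [0-9 ALLOC][10-39 FREE]
Op 3: free(a) -> (freed a); heap: [0-39 FREE]
Op 4: b = malloc(3) -> b = 0; heap: [0-2 ALLOC][3-39 FREE]
Op 5: c = malloc(9) -> c = 3; heap: [0-2 ALLOC][3-11 ALLOC][12-39 FREE]
Op 6: d = malloc(13) -> d = 12; heap: [0-2 ALLOC][3-11 ALLOC][12-24 ALLOC][25-39 FREE]
free(d): d = 12 -> block [12-24 ALLOC]; mark free, coalesce with adjacent free neighbors -> [0-2 ALLOC][3-11 ALLOC][12-39 FREE]

Answer: [0-2 ALLOC][3-11 ALLOC][12-39 FREE]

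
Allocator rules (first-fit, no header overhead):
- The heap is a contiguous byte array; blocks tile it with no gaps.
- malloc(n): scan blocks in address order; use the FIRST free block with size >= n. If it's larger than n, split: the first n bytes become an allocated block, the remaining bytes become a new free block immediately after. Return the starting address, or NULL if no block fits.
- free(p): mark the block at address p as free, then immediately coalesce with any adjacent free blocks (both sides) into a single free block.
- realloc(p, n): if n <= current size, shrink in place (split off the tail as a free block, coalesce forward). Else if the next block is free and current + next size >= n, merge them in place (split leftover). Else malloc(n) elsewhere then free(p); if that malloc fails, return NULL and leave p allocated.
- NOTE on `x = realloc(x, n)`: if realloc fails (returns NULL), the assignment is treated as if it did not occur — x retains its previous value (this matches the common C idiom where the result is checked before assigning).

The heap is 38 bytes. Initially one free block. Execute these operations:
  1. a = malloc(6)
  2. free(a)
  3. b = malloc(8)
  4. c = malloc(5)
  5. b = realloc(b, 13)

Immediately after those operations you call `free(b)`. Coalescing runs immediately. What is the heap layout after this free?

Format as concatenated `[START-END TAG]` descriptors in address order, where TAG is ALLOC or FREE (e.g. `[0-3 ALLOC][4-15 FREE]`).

Op 1: a = malloc(6) -> a = 0; heap: [0-5 ALLOC][6-37 FREE]
Op 2: free(a) -> (freed a); heap: [0-37 FREE]
Op 3: b = malloc(8) -> b = 0; heap: [0-7 ALLOC][8-37 FREE]
Op 4: c = malloc(5) -> c = 8; heap: [0-7 ALLOC][8-12 ALLOC][13-37 FREE]
Op 5: b = realloc(b, 13) -> b = 13; heap: [0-7 FREE][8-12 ALLOC][13-25 ALLOC][26-37 FREE]
free(b): b = 13 -> block [13-25 ALLOC]; mark free, coalesce with adjacent free neighbors -> [0-7 FREE][8-12 ALLOC][13-37 FREE]

Answer: [0-7 FREE][8-12 ALLOC][13-37 FREE]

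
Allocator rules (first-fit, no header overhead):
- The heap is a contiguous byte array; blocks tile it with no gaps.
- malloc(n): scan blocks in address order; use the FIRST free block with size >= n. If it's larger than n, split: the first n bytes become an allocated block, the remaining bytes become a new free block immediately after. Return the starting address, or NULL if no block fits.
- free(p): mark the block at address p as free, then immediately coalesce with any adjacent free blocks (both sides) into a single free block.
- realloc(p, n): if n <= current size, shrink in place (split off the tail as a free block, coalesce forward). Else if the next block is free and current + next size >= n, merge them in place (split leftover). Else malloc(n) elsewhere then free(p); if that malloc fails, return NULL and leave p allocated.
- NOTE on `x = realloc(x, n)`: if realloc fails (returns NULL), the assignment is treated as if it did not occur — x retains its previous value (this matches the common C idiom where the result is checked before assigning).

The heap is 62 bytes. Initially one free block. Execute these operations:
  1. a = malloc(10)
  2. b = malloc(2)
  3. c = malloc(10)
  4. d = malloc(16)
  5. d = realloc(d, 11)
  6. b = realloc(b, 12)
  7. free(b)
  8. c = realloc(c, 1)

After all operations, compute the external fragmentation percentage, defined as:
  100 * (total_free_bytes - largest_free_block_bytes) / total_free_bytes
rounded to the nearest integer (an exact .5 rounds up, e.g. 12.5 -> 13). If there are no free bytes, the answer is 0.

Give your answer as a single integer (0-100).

Op 1: a = malloc(10) -> a = 0; heap: [0-9 ALLOC][10-61 FREE]
Op 2: b = malloc(2) -> b = 10; heap: [0-9 ALLOC][10-11 ALLOC][12-61 FREE]
Op 3: c = malloc(10) -> c = 12; heap: [0-9 ALLOC][10-11 ALLOC][12-21 ALLOC][22-61 FREE]
Op 4: d = malloc(16) -> d = 22; heap: [0-9 ALLOC][10-11 ALLOC][12-21 ALLOC][22-37 ALLOC][38-61 FREE]
Op 5: d = realloc(d, 11) -> d = 22; heap: [0-9 ALLOC][10-11 ALLOC][12-21 ALLOC][22-32 ALLOC][33-61 FREE]
Op 6: b = realloc(b, 12) -> b = 33; heap: [0-9 ALLOC][10-11 FREE][12-21 ALLOC][22-32 ALLOC][33-44 ALLOC][45-61 FREE]
Op 7: free(b) -> (freed b); heap: [0-9 ALLOC][10-11 FREE][12-21 ALLOC][22-32 ALLOC][33-61 FREE]
Op 8: c = realloc(c, 1) -> c = 12; heap: [0-9 ALLOC][10-11 FREE][12-12 ALLOC][13-21 FREE][22-32 ALLOC][33-61 FREE]
Free blocks: [2 9 29] total_free=40 largest=29 -> 100*(40-29)/40 = 1100/40 = 27.5 -> rounds to 28

Answer: 28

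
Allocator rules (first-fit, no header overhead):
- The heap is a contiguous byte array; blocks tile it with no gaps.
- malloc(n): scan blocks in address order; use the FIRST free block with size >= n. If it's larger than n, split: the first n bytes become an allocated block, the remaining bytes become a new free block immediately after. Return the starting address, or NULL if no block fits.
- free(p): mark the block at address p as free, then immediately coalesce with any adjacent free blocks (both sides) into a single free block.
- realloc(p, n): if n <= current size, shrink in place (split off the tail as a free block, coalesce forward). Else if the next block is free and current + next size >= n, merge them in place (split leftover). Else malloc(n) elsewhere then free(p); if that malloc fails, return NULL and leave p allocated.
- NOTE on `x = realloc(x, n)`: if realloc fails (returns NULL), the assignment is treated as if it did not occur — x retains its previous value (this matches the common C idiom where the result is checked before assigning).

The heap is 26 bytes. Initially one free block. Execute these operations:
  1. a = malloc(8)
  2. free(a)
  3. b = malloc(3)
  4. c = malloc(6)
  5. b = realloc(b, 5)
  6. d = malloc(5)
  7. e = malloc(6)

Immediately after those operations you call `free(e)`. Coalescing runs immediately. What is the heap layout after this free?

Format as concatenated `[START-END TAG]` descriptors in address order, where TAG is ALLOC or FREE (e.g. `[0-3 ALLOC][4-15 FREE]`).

Op 1: a = malloc(8) -> a = 0; heap: [0-7 ALLOC][8-25 FREE]
Op 2: free(a) -> (freed a); heap: [0-25 FREE]
Op 3: b = malloc(3) -> b = 0; heap: [0-2 ALLOC][3-25 FREE]
Op 4: c = malloc(6) -> c = 3; heap: [0-2 ALLOC][3-8 ALLOC][9-25 FREE]
Op 5: b = realloc(b, 5) -> b = 9; heap: [0-2 FREE][3-8 ALLOC][9-13 ALLOC][14-25 FREE]
Op 6: d = malloc(5) -> d = 14; heap: [0-2 FREE][3-8 ALLOC][9-13 ALLOC][14-18 ALLOC][19-25 FREE]
Op 7: e = malloc(6) -> e = 19; heap: [0-2 FREE][3-8 ALLOC][9-13 ALLOC][14-18 ALLOC][19-24 ALLOC][25-25 FREE]
free(e): e = 19 -> block [19-24 ALLOC]; mark free, coalesce with adjacent free neighbors -> [0-2 FREE][3-8 ALLOC][9-13 ALLOC][14-18 ALLOC][19-25 FREE]

Answer: [0-2 FREE][3-8 ALLOC][9-13 ALLOC][14-18 ALLOC][19-25 FREE]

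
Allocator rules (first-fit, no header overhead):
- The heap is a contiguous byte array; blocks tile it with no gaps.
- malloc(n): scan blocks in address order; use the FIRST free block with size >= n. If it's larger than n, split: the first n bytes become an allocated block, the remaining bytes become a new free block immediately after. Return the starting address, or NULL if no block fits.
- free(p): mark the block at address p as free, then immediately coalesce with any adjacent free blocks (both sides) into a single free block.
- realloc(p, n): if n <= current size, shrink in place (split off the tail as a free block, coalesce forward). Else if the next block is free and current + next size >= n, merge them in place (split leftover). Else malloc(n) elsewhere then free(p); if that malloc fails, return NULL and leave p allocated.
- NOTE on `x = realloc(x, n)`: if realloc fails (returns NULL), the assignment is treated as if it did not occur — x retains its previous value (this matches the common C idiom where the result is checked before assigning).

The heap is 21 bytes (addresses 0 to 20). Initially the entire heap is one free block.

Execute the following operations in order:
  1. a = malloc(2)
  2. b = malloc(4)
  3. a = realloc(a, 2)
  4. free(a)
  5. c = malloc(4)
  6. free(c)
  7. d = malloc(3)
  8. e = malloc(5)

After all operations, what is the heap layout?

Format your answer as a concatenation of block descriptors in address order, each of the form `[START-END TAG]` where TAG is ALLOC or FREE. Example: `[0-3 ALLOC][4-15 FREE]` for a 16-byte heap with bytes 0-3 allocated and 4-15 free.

Answer: [0-1 FREE][2-5 ALLOC][6-8 ALLOC][9-13 ALLOC][14-20 FREE]

Derivation:
Op 1: a = malloc(2) -> a = 0; heap: [0-1 ALLOC][2-20 FREE]
Op 2: b = malloc(4) -> b = 2; heap: [0-1 ALLOC][2-5 ALLOC][6-20 FREE]
Op 3: a = realloc(a, 2) -> a = 0; heap: [0-1 ALLOC][2-5 ALLOC][6-20 FREE]
Op 4: free(a) -> (freed a); heap: [0-1 FREE][2-5 ALLOC][6-20 FREE]
Op 5: c = malloc(4) -> c = 6; heap: [0-1 FREE][2-5 ALLOC][6-9 ALLOC][10-20 FREE]
Op 6: free(c) -> (freed c); heap: [0-1 FREE][2-5 ALLOC][6-20 FREE]
Op 7: d = malloc(3) -> d = 6; heap: [0-1 FREE][2-5 ALLOC][6-8 ALLOC][9-20 FREE]
Op 8: e = malloc(5) -> e = 9; heap: [0-1 FREE][2-5 ALLOC][6-8 ALLOC][9-13 ALLOC][14-20 FREE]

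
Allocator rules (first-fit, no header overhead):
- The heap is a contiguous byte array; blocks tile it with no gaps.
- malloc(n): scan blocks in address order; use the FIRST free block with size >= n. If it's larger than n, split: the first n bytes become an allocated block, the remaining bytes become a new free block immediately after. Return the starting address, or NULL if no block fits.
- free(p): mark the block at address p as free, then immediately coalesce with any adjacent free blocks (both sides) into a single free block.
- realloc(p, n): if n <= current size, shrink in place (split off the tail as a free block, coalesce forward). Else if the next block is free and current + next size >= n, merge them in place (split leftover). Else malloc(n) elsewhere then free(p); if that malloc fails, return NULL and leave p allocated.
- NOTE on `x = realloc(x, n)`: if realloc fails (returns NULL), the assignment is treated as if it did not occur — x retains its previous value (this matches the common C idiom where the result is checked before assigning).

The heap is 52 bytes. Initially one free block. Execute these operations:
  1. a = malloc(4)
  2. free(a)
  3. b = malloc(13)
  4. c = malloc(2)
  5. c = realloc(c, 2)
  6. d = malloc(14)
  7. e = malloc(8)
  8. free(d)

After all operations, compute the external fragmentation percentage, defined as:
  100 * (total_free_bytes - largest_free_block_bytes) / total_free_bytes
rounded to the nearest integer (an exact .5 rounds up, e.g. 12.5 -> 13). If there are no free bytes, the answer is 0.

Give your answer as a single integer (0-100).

Op 1: a = malloc(4) -> a = 0; heap: [0-3 ALLOC][4-51 FREE]
Op 2: free(a) -> (freed a); heap: [0-51 FREE]
Op 3: b = malloc(13) -> b = 0; heap: [0-12 ALLOC][13-51 FREE]
Op 4: c = malloc(2) -> c = 13; heap: [0-12 ALLOC][13-14 ALLOC][15-51 FREE]
Op 5: c = realloc(c, 2) -> c = 13; heap: [0-12 ALLOC][13-14 ALLOC][15-51 FREE]
Op 6: d = malloc(14) -> d = 15; heap: [0-12 ALLOC][13-14 ALLOC][15-28 ALLOC][29-51 FREE]
Op 7: e = malloc(8) -> e = 29; heap: [0-12 ALLOC][13-14 ALLOC][15-28 ALLOC][29-36 ALLOC][37-51 FREE]
Op 8: free(d) -> (freed d); heap: [0-12 ALLOC][13-14 ALLOC][15-28 FREE][29-36 ALLOC][37-51 FREE]
Free blocks: [14 15] total_free=29 largest=15 -> 100*(29-15)/29 = 1400/29 ≈ 48.276 -> rounds to 48

Answer: 48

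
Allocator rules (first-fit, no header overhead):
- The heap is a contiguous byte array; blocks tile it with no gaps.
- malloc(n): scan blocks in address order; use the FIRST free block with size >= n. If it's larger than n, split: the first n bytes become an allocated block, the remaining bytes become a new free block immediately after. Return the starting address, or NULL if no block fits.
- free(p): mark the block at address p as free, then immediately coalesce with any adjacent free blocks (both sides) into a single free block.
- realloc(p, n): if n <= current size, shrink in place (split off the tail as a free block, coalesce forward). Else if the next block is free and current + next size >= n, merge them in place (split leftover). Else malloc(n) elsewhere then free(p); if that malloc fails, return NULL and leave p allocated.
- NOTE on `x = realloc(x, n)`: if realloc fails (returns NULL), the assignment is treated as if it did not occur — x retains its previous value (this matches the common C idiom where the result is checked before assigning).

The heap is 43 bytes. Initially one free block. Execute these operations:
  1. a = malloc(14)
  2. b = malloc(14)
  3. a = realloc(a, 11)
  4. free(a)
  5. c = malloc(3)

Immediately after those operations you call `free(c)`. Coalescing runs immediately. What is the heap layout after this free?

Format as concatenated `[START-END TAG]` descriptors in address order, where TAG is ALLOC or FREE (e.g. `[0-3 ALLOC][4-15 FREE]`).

Op 1: a = malloc(14) -> a = 0; heap: [0-13 ALLOC][14-42 FREE]
Op 2: b = malloc(14) -> b = 14; heap: [0-13 ALLOC][14-27 ALLOC][28-42 FREE]
Op 3: a = realloc(a, 11) -> a = 0; heap: [0-10 ALLOC][11-13 FREE][14-27 ALLOC][28-42 FREE]
Op 4: free(a) -> (freed a); heap: [0-13 FREE][14-27 ALLOC][28-42 FREE]
Op 5: c = malloc(3) -> c = 0; heap: [0-2 ALLOC][3-13 FREE][14-27 ALLOC][28-42 FREE]
free(c): c = 0 -> block [0-2 ALLOC]; mark free, coalesce with adjacent free neighbors -> [0-13 FREE][14-27 ALLOC][28-42 FREE]

Answer: [0-13 FREE][14-27 ALLOC][28-42 FREE]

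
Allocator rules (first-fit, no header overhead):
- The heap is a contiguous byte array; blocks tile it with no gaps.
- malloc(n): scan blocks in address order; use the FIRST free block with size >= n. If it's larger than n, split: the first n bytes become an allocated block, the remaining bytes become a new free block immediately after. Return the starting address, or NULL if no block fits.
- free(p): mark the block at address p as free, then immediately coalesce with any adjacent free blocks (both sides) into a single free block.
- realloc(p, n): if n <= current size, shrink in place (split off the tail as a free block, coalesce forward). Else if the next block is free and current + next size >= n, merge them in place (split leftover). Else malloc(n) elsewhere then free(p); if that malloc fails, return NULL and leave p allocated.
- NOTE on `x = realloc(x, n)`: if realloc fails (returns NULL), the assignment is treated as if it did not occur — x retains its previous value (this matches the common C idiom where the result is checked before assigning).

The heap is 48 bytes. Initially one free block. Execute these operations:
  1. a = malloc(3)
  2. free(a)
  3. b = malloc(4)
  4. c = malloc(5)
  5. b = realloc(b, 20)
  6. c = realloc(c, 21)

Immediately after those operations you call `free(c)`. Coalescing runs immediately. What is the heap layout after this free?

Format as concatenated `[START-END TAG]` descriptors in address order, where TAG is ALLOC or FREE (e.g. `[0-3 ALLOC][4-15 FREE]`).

Op 1: a = malloc(3) -> a = 0; heap: [0-2 ALLOC][3-47 FREE]
Op 2: free(a) -> (freed a); heap: [0-47 FREE]
Op 3: b = malloc(4) -> b = 0; heap: [0-3 ALLOC][4-47 FREE]
Op 4: c = malloc(5) -> c = 4; heap: [0-3 ALLOC][4-8 ALLOC][9-47 FREE]
Op 5: b = realloc(b, 20) -> b = 9; heap: [0-3 FREE][4-8 ALLOC][9-28 ALLOC][29-47 FREE]
Op 6: c = realloc(c, 21) -> NULL (c unchanged); heap: [0-3 FREE][4-8 ALLOC][9-28 ALLOC][29-47 FREE]
free(c): c = 4 -> block [4-8 ALLOC]; mark free, coalesce with adjacent free neighbors -> [0-8 FREE][9-28 ALLOC][29-47 FREE]

Answer: [0-8 FREE][9-28 ALLOC][29-47 FREE]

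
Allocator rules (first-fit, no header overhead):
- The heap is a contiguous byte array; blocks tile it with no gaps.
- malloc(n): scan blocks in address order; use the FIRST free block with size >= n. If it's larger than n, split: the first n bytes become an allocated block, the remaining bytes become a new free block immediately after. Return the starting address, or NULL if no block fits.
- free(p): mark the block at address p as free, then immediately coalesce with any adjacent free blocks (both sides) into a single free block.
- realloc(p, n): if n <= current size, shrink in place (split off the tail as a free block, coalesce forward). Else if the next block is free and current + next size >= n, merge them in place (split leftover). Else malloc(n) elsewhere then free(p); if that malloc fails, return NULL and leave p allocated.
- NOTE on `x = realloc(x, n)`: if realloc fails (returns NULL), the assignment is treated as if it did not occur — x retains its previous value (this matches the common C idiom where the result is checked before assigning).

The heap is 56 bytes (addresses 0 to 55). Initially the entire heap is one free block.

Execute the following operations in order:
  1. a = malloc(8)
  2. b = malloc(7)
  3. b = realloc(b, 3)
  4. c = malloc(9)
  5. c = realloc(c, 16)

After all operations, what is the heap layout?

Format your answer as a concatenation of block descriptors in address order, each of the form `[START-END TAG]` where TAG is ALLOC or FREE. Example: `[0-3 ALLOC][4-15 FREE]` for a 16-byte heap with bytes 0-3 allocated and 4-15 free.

Answer: [0-7 ALLOC][8-10 ALLOC][11-26 ALLOC][27-55 FREE]

Derivation:
Op 1: a = malloc(8) -> a = 0; heap: [0-7 ALLOC][8-55 FREE]
Op 2: b = malloc(7) -> b = 8; heap: [0-7 ALLOC][8-14 ALLOC][15-55 FREE]
Op 3: b = realloc(b, 3) -> b = 8; heap: [0-7 ALLOC][8-10 ALLOC][11-55 FREE]
Op 4: c = malloc(9) -> c = 11; heap: [0-7 ALLOC][8-10 ALLOC][11-19 ALLOC][20-55 FREE]
Op 5: c = realloc(c, 16) -> c = 11; heap: [0-7 ALLOC][8-10 ALLOC][11-26 ALLOC][27-55 FREE]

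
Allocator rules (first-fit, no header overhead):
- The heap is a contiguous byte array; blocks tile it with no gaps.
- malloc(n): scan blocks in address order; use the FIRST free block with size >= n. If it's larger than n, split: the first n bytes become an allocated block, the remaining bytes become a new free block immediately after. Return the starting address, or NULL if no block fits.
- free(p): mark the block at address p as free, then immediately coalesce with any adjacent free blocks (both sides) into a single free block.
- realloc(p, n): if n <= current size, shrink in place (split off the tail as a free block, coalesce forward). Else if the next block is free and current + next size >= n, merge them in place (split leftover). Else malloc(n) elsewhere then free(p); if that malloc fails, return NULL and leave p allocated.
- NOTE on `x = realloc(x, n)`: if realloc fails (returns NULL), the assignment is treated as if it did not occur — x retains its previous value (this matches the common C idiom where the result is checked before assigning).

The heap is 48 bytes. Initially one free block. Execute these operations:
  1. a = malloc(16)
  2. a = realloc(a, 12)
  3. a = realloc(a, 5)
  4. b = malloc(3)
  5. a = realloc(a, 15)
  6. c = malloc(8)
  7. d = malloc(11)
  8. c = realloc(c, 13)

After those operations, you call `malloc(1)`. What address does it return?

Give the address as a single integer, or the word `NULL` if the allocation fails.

Answer: 0

Derivation:
Op 1: a = malloc(16) -> a = 0; heap: [0-15 ALLOC][16-47 FREE]
Op 2: a = realloc(a, 12) -> a = 0; heap: [0-11 ALLOC][12-47 FREE]
Op 3: a = realloc(a, 5) -> a = 0; heap: [0-4 ALLOC][5-47 FREE]
Op 4: b = malloc(3) -> b = 5; heap: [0-4 ALLOC][5-7 ALLOC][8-47 FREE]
Op 5: a = realloc(a, 15) -> a = 8; heap: [0-4 FREE][5-7 ALLOC][8-22 ALLOC][23-47 FREE]
Op 6: c = malloc(8) -> c = 23; heap: [0-4 FREE][5-7 ALLOC][8-22 ALLOC][23-30 ALLOC][31-47 FREE]
Op 7: d = malloc(11) -> d = 31; heap: [0-4 FREE][5-7 ALLOC][8-22 ALLOC][23-30 ALLOC][31-41 ALLOC][42-47 FREE]
Op 8: c = realloc(c, 13) -> NULL (c unchanged); heap: [0-4 FREE][5-7 ALLOC][8-22 ALLOC][23-30 ALLOC][31-41 ALLOC][42-47 FREE]
malloc(1): first-fit scan over [0-4 FREE][5-7 ALLOC][8-22 ALLOC][23-30 ALLOC][31-41 ALLOC][42-47 FREE] -> 0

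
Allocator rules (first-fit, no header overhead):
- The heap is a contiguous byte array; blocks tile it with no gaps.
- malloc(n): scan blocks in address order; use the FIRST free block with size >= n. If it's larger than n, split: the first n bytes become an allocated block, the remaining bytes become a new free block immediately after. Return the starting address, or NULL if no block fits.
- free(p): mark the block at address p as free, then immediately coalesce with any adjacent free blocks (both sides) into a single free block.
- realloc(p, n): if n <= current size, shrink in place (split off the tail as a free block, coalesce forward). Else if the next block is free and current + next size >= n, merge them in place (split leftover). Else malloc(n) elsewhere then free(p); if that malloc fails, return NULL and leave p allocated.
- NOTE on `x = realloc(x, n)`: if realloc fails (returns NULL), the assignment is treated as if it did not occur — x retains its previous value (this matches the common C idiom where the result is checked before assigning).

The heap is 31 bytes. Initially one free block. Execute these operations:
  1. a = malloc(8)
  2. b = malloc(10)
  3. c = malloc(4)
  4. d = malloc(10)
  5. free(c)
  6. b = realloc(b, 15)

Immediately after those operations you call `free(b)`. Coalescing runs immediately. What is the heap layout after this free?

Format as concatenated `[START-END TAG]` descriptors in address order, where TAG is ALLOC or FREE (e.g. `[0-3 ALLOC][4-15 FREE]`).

Answer: [0-7 ALLOC][8-30 FREE]

Derivation:
Op 1: a = malloc(8) -> a = 0; heap: [0-7 ALLOC][8-30 FREE]
Op 2: b = malloc(10) -> b = 8; heap: [0-7 ALLOC][8-17 ALLOC][18-30 FREE]
Op 3: c = malloc(4) -> c = 18; heap: [0-7 ALLOC][8-17 ALLOC][18-21 ALLOC][22-30 FREE]
Op 4: d = malloc(10) -> d = NULL; heap: [0-7 ALLOC][8-17 ALLOC][18-21 ALLOC][22-30 FREE]
Op 5: free(c) -> (freed c); heap: [0-7 ALLOC][8-17 ALLOC][18-30 FREE]
Op 6: b = realloc(b, 15) -> b = 8; heap: [0-7 ALLOC][8-22 ALLOC][23-30 FREE]
free(b): b = 8 -> block [8-22 ALLOC]; mark free, coalesce with adjacent free neighbors -> [0-7 ALLOC][8-30 FREE]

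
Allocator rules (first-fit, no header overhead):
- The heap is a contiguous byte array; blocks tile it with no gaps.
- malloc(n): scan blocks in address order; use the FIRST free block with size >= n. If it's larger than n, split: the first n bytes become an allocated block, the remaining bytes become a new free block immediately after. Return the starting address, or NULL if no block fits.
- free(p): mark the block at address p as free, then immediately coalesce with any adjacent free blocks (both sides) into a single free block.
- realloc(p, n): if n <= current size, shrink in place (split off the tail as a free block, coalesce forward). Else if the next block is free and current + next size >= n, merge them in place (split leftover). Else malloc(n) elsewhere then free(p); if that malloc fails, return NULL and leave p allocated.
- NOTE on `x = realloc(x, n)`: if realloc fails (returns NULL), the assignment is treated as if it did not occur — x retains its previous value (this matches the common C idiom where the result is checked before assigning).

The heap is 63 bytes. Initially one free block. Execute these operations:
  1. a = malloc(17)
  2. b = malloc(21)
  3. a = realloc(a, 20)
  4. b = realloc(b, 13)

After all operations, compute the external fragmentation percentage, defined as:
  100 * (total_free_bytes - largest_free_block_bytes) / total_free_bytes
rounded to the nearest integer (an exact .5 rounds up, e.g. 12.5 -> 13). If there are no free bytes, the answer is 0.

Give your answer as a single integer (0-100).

Answer: 43

Derivation:
Op 1: a = malloc(17) -> a = 0; heap: [0-16 ALLOC][17-62 FREE]
Op 2: b = malloc(21) -> b = 17; heap: [0-16 ALLOC][17-37 ALLOC][38-62 FREE]
Op 3: a = realloc(a, 20) -> a = 38; heap: [0-16 FREE][17-37 ALLOC][38-57 ALLOC][58-62 FREE]
Op 4: b = realloc(b, 13) -> b = 17; heap: [0-16 FREE][17-29 ALLOC][30-37 FREE][38-57 ALLOC][58-62 FREE]
Free blocks: [17 8 5] total_free=30 largest=17 -> 100*(30-17)/30 = 1300/30 ≈ 43.333 -> rounds to 43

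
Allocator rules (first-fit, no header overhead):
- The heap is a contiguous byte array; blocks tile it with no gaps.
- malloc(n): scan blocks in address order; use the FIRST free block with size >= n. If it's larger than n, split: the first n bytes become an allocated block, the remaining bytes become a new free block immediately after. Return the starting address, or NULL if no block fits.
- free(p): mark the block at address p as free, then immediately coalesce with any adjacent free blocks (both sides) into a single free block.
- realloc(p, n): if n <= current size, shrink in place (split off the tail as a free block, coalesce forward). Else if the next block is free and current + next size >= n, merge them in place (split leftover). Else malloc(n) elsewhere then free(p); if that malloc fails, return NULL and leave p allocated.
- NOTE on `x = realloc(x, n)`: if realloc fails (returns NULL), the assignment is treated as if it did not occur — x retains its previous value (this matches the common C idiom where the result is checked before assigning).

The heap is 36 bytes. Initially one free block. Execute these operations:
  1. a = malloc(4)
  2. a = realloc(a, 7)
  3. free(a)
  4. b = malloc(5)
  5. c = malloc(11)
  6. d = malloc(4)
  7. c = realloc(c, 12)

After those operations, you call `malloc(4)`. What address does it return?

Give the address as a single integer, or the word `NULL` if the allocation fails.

Answer: 5

Derivation:
Op 1: a = malloc(4) -> a = 0; heap: [0-3 ALLOC][4-35 FREE]
Op 2: a = realloc(a, 7) -> a = 0; heap: [0-6 ALLOC][7-35 FREE]
Op 3: free(a) -> (freed a); heap: [0-35 FREE]
Op 4: b = malloc(5) -> b = 0; heap: [0-4 ALLOC][5-35 FREE]
Op 5: c = malloc(11) -> c = 5; heap: [0-4 ALLOC][5-15 ALLOC][16-35 FREE]
Op 6: d = malloc(4) -> d = 16; heap: [0-4 ALLOC][5-15 ALLOC][16-19 ALLOC][20-35 FREE]
Op 7: c = realloc(c, 12) -> c = 20; heap: [0-4 ALLOC][5-15 FREE][16-19 ALLOC][20-31 ALLOC][32-35 FREE]
malloc(4): first-fit scan over [0-4 ALLOC][5-15 FREE][16-19 ALLOC][20-31 ALLOC][32-35 FREE] -> 5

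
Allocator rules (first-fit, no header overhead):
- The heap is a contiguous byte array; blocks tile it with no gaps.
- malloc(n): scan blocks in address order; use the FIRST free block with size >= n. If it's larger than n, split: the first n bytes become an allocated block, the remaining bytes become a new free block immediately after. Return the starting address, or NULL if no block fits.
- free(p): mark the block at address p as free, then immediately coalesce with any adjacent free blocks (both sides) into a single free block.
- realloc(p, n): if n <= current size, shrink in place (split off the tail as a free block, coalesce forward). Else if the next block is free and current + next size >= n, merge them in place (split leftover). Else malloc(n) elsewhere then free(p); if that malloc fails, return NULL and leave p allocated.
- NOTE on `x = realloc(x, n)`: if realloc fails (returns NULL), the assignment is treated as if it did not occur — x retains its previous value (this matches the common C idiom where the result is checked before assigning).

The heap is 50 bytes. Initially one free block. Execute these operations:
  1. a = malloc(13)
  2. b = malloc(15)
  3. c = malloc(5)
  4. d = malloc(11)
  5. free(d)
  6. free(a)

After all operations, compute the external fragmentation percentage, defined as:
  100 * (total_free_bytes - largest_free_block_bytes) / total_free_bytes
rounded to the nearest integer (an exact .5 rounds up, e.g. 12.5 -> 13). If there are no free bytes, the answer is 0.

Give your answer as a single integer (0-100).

Op 1: a = malloc(13) -> a = 0; heap: [0-12 ALLOC][13-49 FREE]
Op 2: b = malloc(15) -> b = 13; heap: [0-12 ALLOC][13-27 ALLOC][28-49 FREE]
Op 3: c = malloc(5) -> c = 28; heap: [0-12 ALLOC][13-27 ALLOC][28-32 ALLOC][33-49 FREE]
Op 4: d = malloc(11) -> d = 33; heap: [0-12 ALLOC][13-27 ALLOC][28-32 ALLOC][33-43 ALLOC][44-49 FREE]
Op 5: free(d) -> (freed d); heap: [0-12 ALLOC][13-27 ALLOC][28-32 ALLOC][33-49 FREE]
Op 6: free(a) -> (freed a); heap: [0-12 FREE][13-27 ALLOC][28-32 ALLOC][33-49 FREE]
Free blocks: [13 17] total_free=30 largest=17 -> 100*(30-17)/30 = 1300/30 ≈ 43.333 -> rounds to 43

Answer: 43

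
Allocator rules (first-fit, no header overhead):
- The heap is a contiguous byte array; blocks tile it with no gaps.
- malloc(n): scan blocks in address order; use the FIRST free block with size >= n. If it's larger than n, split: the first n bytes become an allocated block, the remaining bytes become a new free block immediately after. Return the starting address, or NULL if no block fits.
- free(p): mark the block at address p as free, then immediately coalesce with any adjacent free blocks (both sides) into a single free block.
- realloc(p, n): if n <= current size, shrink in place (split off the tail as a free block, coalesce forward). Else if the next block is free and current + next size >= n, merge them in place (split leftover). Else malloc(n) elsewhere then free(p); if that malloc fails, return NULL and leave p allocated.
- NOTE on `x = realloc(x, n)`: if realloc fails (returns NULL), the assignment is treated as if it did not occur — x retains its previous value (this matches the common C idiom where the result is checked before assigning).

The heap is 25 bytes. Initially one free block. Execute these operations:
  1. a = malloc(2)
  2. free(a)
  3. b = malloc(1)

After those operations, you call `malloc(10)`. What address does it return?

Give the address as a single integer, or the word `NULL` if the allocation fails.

Answer: 1

Derivation:
Op 1: a = malloc(2) -> a = 0; heap: [0-1 ALLOC][2-24 FREE]
Op 2: free(a) -> (freed a); heap: [0-24 FREE]
Op 3: b = malloc(1) -> b = 0; heap: [0-0 ALLOC][1-24 FREE]
malloc(10): first-fit scan over [0-0 ALLOC][1-24 FREE] -> 1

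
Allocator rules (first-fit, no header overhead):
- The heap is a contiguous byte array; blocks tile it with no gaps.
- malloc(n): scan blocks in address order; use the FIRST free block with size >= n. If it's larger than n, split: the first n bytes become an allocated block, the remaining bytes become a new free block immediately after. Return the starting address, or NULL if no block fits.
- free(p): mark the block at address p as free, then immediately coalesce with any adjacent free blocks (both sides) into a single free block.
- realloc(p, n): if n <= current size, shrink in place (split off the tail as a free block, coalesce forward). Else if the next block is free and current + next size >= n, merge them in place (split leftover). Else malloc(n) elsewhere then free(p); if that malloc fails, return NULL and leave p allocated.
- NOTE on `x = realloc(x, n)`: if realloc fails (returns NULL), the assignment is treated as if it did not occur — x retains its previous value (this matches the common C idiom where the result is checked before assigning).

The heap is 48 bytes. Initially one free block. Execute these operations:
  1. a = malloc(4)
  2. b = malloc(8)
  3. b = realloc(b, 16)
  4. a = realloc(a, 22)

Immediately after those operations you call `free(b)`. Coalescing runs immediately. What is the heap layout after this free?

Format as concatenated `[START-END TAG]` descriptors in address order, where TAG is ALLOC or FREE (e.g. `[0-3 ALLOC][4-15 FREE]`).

Answer: [0-19 FREE][20-41 ALLOC][42-47 FREE]

Derivation:
Op 1: a = malloc(4) -> a = 0; heap: [0-3 ALLOC][4-47 FREE]
Op 2: b = malloc(8) -> b = 4; heap: [0-3 ALLOC][4-11 ALLOC][12-47 FREE]
Op 3: b = realloc(b, 16) -> b = 4; heap: [0-3 ALLOC][4-19 ALLOC][20-47 FREE]
Op 4: a = realloc(a, 22) -> a = 20; heap: [0-3 FREE][4-19 ALLOC][20-41 ALLOC][42-47 FREE]
free(b): b = 4 -> block [4-19 ALLOC]; mark free, coalesce with adjacent free neighbors -> [0-19 FREE][20-41 ALLOC][42-47 FREE]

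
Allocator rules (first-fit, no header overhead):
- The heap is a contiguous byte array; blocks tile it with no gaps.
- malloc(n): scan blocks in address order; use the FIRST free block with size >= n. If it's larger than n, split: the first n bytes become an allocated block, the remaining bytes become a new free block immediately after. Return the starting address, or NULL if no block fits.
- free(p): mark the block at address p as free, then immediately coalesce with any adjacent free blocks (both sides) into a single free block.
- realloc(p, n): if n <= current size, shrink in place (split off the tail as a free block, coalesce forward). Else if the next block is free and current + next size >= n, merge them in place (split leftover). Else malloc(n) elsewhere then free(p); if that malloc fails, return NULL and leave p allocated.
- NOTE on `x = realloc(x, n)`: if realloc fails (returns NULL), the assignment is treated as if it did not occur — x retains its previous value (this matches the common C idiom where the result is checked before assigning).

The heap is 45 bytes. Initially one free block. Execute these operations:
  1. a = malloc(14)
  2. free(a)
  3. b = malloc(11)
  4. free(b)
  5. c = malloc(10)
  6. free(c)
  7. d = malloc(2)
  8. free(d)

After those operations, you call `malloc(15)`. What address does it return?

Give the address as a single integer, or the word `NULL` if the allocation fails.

Answer: 0

Derivation:
Op 1: a = malloc(14) -> a = 0; heap: [0-13 ALLOC][14-44 FREE]
Op 2: free(a) -> (freed a); heap: [0-44 FREE]
Op 3: b = malloc(11) -> b = 0; heap: [0-10 ALLOC][11-44 FREE]
Op 4: free(b) -> (freed b); heap: [0-44 FREE]
Op 5: c = malloc(10) -> c = 0; heap: [0-9 ALLOC][10-44 FREE]
Op 6: free(c) -> (freed c); heap: [0-44 FREE]
Op 7: d = malloc(2) -> d = 0; heap: [0-1 ALLOC][2-44 FREE]
Op 8: free(d) -> (freed d); heap: [0-44 FREE]
malloc(15): first-fit scan over [0-44 FREE] -> 0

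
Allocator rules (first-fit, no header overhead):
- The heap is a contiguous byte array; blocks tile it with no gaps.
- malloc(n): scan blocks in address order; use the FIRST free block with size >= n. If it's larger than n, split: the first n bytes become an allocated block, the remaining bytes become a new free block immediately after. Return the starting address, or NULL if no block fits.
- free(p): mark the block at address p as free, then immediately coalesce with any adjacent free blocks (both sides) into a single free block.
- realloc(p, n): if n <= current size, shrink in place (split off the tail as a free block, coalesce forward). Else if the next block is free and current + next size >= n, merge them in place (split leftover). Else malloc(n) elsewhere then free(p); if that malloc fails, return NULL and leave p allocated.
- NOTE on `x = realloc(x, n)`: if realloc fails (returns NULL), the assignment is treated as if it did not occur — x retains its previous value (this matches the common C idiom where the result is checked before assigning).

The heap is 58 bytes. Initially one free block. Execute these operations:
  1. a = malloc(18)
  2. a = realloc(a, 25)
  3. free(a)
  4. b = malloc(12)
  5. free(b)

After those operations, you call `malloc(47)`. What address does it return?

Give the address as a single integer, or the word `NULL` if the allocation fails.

Op 1: a = malloc(18) -> a = 0; heap: [0-17 ALLOC][18-57 FREE]
Op 2: a = realloc(a, 25) -> a = 0; heap: [0-24 ALLOC][25-57 FREE]
Op 3: free(a) -> (freed a); heap: [0-57 FREE]
Op 4: b = malloc(12) -> b = 0; heap: [0-11 ALLOC][12-57 FREE]
Op 5: free(b) -> (freed b); heap: [0-57 FREE]
malloc(47): first-fit scan over [0-57 FREE] -> 0

Answer: 0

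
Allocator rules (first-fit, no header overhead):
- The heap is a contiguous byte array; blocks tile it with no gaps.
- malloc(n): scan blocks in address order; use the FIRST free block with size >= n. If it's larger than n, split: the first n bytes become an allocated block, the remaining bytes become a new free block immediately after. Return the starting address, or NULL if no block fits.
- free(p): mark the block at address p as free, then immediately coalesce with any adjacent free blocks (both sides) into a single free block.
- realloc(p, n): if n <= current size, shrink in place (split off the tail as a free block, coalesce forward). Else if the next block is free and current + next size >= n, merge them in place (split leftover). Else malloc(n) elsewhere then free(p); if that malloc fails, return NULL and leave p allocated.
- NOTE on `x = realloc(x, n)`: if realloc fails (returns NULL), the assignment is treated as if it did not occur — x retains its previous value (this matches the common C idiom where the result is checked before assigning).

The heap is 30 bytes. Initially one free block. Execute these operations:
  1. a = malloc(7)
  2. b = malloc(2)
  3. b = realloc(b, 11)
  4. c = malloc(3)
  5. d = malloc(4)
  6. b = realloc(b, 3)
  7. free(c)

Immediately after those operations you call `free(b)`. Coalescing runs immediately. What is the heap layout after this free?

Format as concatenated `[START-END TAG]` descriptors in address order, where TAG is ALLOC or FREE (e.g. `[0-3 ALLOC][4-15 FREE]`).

Op 1: a = malloc(7) -> a = 0; heap: [0-6 ALLOC][7-29 FREE]
Op 2: b = malloc(2) -> b = 7; heap: [0-6 ALLOC][7-8 ALLOC][9-29 FREE]
Op 3: b = realloc(b, 11) -> b = 7; heap: [0-6 ALLOC][7-17 ALLOC][18-29 FREE]
Op 4: c = malloc(3) -> c = 18; heap: [0-6 ALLOC][7-17 ALLOC][18-20 ALLOC][21-29 FREE]
Op 5: d = malloc(4) -> d = 21; heap: [0-6 ALLOC][7-17 ALLOC][18-20 ALLOC][21-24 ALLOC][25-29 FREE]
Op 6: b = realloc(b, 3) -> b = 7; heap: [0-6 ALLOC][7-9 ALLOC][10-17 FREE][18-20 ALLOC][21-24 ALLOC][25-29 FREE]
Op 7: free(c) -> (freed c); heap: [0-6 ALLOC][7-9 ALLOC][10-20 FREE][21-24 ALLOC][25-29 FREE]
free(b): b = 7 -> block [7-9 ALLOC]; mark free, coalesce with adjacent free neighbors -> [0-6 ALLOC][7-20 FREE][21-24 ALLOC][25-29 FREE]

Answer: [0-6 ALLOC][7-20 FREE][21-24 ALLOC][25-29 FREE]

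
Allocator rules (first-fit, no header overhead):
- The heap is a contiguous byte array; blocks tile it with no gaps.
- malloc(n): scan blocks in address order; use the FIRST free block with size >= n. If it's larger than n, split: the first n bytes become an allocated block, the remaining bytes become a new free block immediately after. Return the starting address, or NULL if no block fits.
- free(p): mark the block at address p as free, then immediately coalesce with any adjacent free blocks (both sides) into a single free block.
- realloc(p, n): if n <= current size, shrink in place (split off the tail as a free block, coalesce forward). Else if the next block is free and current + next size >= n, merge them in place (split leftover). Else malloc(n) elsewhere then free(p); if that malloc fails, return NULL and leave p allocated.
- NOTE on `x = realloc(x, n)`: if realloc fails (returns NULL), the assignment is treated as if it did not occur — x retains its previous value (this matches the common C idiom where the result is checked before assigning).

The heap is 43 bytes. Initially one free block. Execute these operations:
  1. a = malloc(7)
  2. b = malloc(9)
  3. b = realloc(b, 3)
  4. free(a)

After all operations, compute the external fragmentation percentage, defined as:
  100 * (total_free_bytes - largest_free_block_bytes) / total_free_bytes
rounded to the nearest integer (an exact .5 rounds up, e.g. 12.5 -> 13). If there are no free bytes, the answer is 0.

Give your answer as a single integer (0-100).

Op 1: a = malloc(7) -> a = 0; heap: [0-6 ALLOC][7-42 FREE]
Op 2: b = malloc(9) -> b = 7; heap: [0-6 ALLOC][7-15 ALLOC][16-42 FREE]
Op 3: b = realloc(b, 3) -> b = 7; heap: [0-6 ALLOC][7-9 ALLOC][10-42 FREE]
Op 4: free(a) -> (freed a); heap: [0-6 FREE][7-9 ALLOC][10-42 FREE]
Free blocks: [7 33] total_free=40 largest=33 -> 100*(40-33)/40 = 700/40 = 17.5 -> rounds to 18

Answer: 18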